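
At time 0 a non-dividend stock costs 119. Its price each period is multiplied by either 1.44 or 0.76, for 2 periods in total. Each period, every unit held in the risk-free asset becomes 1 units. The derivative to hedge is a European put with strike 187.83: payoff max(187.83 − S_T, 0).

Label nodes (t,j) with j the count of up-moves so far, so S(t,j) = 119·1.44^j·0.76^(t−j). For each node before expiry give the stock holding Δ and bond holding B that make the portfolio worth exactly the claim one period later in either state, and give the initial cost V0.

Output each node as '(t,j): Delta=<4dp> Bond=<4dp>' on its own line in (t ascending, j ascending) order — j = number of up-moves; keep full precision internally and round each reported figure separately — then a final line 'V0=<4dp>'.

(0,0): Delta=-0.7430 Bond=164.5849
(1,0): Delta=-1.0000 Bond=187.8300
(1,1): Delta=-0.4943 Bond=121.9688
V0=76.1706

Since d<R<u, set p* = (R−d)/(u−d) = 0.3529; price each node as the discounted p*-expectation of its children.
Terminal values V(2,·): V(2,0)=119.0956, V(2,1)=57.5964, V(2,2)=0.0000
(1,0): S=90.4400. Δ = (V_up−V_dn)/(S_up−S_dn) = (57.5964−119.0956)/(130.2336−68.7344) = -1.0000. V = [p*·57.5964 + (1−p*)·119.0956]/1 = 97.3900. B = V − Δ·S = 187.8300.
(1,1): S=171.3600. Δ = (V_up−V_dn)/(S_up−S_dn) = (0.0000−57.5964)/(246.7584−130.2336) = -0.4943. V = [p*·0.0000 + (1−p*)·57.5964]/1 = 37.2683. B = V − Δ·S = 121.9688.
(0,0): S=119.0000. Δ = (V_up−V_dn)/(S_up−S_dn) = (37.2683−97.3900)/(171.3600−90.4400) = -0.7430. V = [p*·37.2683 + (1−p*)·97.3900]/1 = 76.1706. B = V − Δ·S = 164.5849.
Check: Δ(0,0)·S0 + B(0,0) = 76.1706 = V0.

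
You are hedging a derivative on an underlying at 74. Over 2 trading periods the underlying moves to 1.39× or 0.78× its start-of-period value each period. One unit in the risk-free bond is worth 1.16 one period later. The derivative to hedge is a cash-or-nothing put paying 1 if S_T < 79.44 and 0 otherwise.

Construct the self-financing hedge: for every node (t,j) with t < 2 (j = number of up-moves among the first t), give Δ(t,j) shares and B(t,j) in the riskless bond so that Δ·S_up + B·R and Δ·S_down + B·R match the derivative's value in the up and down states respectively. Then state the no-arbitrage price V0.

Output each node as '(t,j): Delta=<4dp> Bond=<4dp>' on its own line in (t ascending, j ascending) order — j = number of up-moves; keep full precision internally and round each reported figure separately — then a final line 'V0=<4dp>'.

(0,0): Delta=-0.0072 Bond=0.6385
(1,0): Delta=-0.0284 Bond=1.9644
(1,1): Delta=0.0000 Bond=0.0000
V0=0.1057

No-arbitrage ⇒ martingale measure with p* = (R−d)/(u−d) = 0.6230.
At expiry t=2: V(2,0)=1.0000, V(2,1)=0.0000, V(2,2)=0.0000
Node (1,0) S=57.7200: V=(p*·0.0000+(1−p*)·1.0000)/1.16=0.3250; Δ=(0.0000−1.0000)/(80.2308−45.0216)=-0.0284; B=V−Δ·S=1.9644
Node (1,1) S=102.8600: V=(p*·0.0000+(1−p*)·0.0000)/1.16=0.0000; Δ=(0.0000−0.0000)/(142.9754−80.2308)=0.0000; B=V−Δ·S=0.0000
Node (0,0) S=74.0000: V=(p*·0.0000+(1−p*)·0.3250)/1.16=0.1057; Δ=(0.0000−0.3250)/(102.8600−57.7200)=-0.0072; B=V−Δ·S=0.6385
Root portfolio cost Δ·74+B reproduces V0=0.1057.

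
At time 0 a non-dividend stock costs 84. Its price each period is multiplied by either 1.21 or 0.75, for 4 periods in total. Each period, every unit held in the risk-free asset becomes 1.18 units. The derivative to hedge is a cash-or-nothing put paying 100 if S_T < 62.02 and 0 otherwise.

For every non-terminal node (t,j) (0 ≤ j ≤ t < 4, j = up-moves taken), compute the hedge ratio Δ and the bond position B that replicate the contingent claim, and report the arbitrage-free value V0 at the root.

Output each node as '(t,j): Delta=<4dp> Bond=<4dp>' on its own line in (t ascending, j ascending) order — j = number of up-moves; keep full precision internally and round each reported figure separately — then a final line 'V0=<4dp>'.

The replicating-portfolio and risk-neutral prices coincide; use p* = (1.18−0.75)/(1.21−0.75) = 0.9348 for the latter.
Payoff layer (t=4): V(4,0)=100.0000, V(4,1)=100.0000, V(4,2)=0.0000, V(4,3)=0.0000, V(4,4)=0.0000
(3,0): S=35.4375. Δ = (V_up−V_dn)/(S_up−S_dn) = (100.0000−100.0000)/(42.8794−26.5781) = 0.0000. V = [p*·100.0000 + (1−p*)·100.0000]/1.18 = 84.7458. B = V − Δ·S = 84.7458.
(3,1): S=57.1725. Δ = (V_up−V_dn)/(S_up−S_dn) = (0.0000−100.0000)/(69.1787−42.8794) = -3.8024. V = [p*·0.0000 + (1−p*)·100.0000]/1.18 = 5.5269. B = V − Δ·S = 222.9182.
(3,2): S=92.2383. Δ = (V_up−V_dn)/(S_up−S_dn) = (0.0000−0.0000)/(111.6083−69.1787) = 0.0000. V = [p*·0.0000 + (1−p*)·0.0000]/1.18 = 0.0000. B = V − Δ·S = 0.0000.
(3,3): S=148.8111. Δ = (V_up−V_dn)/(S_up−S_dn) = (0.0000−0.0000)/(180.0615−111.6083) = 0.0000. V = [p*·0.0000 + (1−p*)·0.0000]/1.18 = 0.0000. B = V − Δ·S = 0.0000.
(2,0): S=47.2500. Δ = (V_up−V_dn)/(S_up−S_dn) = (5.5269−84.7458)/(57.1725−35.4375) = -3.6448. V = [p*·5.5269 + (1−p*)·84.7458]/1.18 = 9.0622. B = V − Δ·S = 181.2771.
(2,1): S=76.2300. Δ = (V_up−V_dn)/(S_up−S_dn) = (0.0000−5.5269)/(92.2383−57.1725) = -0.1576. V = [p*·0.0000 + (1−p*)·5.5269]/1.18 = 0.3055. B = V − Δ·S = 12.3205.
(2,2): S=122.9844. Δ = (V_up−V_dn)/(S_up−S_dn) = (0.0000−0.0000)/(148.8111−92.2383) = 0.0000. V = [p*·0.0000 + (1−p*)·0.0000]/1.18 = 0.0000. B = V − Δ·S = 0.0000.
(1,0): S=63.0000. Δ = (V_up−V_dn)/(S_up−S_dn) = (0.3055−9.0622)/(76.2300−47.2500) = -0.3022. V = [p*·0.3055 + (1−p*)·9.0622]/1.18 = 0.7428. B = V − Δ·S = 19.7791.
(1,1): S=101.6400. Δ = (V_up−V_dn)/(S_up−S_dn) = (0.0000−0.3055)/(122.9844−76.2300) = -0.0065. V = [p*·0.0000 + (1−p*)·0.3055]/1.18 = 0.0169. B = V − Δ·S = 0.6809.
(0,0): S=84.0000. Δ = (V_up−V_dn)/(S_up−S_dn) = (0.0169−0.7428)/(101.6400−63.0000) = -0.0188. V = [p*·0.0169 + (1−p*)·0.7428]/1.18 = 0.0544. B = V − Δ·S = 1.6326.
Check: Δ(0,0)·S0 + B(0,0) = 0.0544 = V0.

(0,0): Delta=-0.0188 Bond=1.6326
(1,0): Delta=-0.3022 Bond=19.7791
(1,1): Delta=-0.0065 Bond=0.6809
(2,0): Delta=-3.6448 Bond=181.2771
(2,1): Delta=-0.1576 Bond=12.3205
(2,2): Delta=0.0000 Bond=0.0000
(3,0): Delta=0.0000 Bond=84.7458
(3,1): Delta=-3.8024 Bond=222.9182
(3,2): Delta=0.0000 Bond=0.0000
(3,3): Delta=0.0000 Bond=0.0000
V0=0.0544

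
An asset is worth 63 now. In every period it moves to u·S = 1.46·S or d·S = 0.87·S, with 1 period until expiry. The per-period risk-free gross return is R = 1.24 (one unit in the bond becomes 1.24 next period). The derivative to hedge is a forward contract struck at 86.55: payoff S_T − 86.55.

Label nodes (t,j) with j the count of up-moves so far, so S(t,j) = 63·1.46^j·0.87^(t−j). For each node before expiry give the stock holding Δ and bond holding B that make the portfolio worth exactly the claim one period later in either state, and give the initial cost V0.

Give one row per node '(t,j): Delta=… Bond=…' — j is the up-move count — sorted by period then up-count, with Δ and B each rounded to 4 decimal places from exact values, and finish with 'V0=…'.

(0,0): Delta=1.0000 Bond=-69.7984
V0=-6.7984

Since d<R<u, set p* = (R−d)/(u−d) = 0.6271; price each node as the discounted p*-expectation of its children.
Terminal payoffs: V(1,0)=-31.7400, V(1,1)=5.4300
  t=0,j=0: stock 63.0000 → up 91.9800 (V=5.4300), down 54.8100 (V=-31.7400). Price -6.7984; hedge Δ=1.0000, bond B=-69.7984.
The time-0 hedge costs -6.7984, which is the no-arbitrage price.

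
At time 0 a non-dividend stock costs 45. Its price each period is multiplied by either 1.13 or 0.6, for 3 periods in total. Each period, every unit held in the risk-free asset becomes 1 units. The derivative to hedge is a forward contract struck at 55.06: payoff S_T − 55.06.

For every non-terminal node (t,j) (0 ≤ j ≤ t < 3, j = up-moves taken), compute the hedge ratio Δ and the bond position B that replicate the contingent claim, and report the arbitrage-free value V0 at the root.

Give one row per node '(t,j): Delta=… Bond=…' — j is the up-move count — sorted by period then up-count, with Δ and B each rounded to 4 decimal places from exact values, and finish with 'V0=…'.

(0,0): Delta=1.0000 Bond=-55.0600
(1,0): Delta=1.0000 Bond=-55.0600
(1,1): Delta=1.0000 Bond=-55.0600
(2,0): Delta=1.0000 Bond=-55.0600
(2,1): Delta=1.0000 Bond=-55.0600
(2,2): Delta=1.0000 Bond=-55.0600
V0=-10.0600

No-arbitrage ⇒ martingale measure with p* = (R−d)/(u−d) = 0.7547.
Terminal payoffs: V(3,0)=-45.3400, V(3,1)=-36.7540, V(3,2)=-20.5837, V(3,3)=9.8704
  t=2,j=0: stock 16.2000 → up 18.3060 (V=-36.7540), down 9.7200 (V=-45.3400). Price -38.8600; hedge Δ=1.0000, bond B=-55.0600.
  t=2,j=1: stock 30.5100 → up 34.4763 (V=-20.5837), down 18.3060 (V=-36.7540). Price -24.5500; hedge Δ=1.0000, bond B=-55.0600.
  t=2,j=2: stock 57.4605 → up 64.9304 (V=9.8704), down 34.4763 (V=-20.5837). Price 2.4005; hedge Δ=1.0000, bond B=-55.0600.
  t=1,j=0: stock 27.0000 → up 30.5100 (V=-24.5500), down 16.2000 (V=-38.8600). Price -28.0600; hedge Δ=1.0000, bond B=-55.0600.
  t=1,j=1: stock 50.8500 → up 57.4605 (V=2.4005), down 30.5100 (V=-24.5500). Price -4.2100; hedge Δ=1.0000, bond B=-55.0600.
  t=0,j=0: stock 45.0000 → up 50.8500 (V=-4.2100), down 27.0000 (V=-28.0600). Price -10.0600; hedge Δ=1.0000, bond B=-55.0600.
Each (Δ,B) replicates both successor values, so the strategy is self-financing and V0 is arbitrage-free.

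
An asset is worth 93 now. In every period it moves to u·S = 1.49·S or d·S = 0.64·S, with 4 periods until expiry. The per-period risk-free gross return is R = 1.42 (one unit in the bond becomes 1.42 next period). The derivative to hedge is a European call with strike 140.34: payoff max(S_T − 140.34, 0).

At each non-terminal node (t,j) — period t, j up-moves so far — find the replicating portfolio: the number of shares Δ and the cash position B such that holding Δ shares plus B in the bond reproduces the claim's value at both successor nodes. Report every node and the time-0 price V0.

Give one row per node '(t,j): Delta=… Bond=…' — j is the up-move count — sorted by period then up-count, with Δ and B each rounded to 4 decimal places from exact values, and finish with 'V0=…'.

(0,0): Delta=0.9447 Bond=-28.8506
(1,0): Delta=0.4668 Bond=-12.5220
(1,1): Delta=0.9631 Bond=-43.5207
(2,0): Delta=0.0000 Bond=0.0000
(2,1): Delta=0.4848 Bond=-19.3770
(2,2): Delta=0.9816 Bond=-65.6065
(3,0): Delta=0.0000 Bond=0.0000
(3,1): Delta=0.0000 Bond=0.0000
(3,2): Delta=0.5035 Bond=-29.9846
(3,3): Delta=1.0000 Bond=-98.8310
V0=59.0073

No-arbitrage ⇒ martingale measure with p* = (R−d)/(u−d) = 0.9176.
Payoff layer (t=4): V(4,0)=0.0000, V(4,1)=0.0000, V(4,2)=0.0000, V(4,3)=56.5491, V(4,4)=318.0425
Node (3,0) S=24.3794: V=(p*·0.0000+(1−p*)·0.0000)/1.42=0.0000; Δ=(0.0000−0.0000)/(36.3253−15.6028)=0.0000; B=V−Δ·S=0.0000
Node (3,1) S=56.7583: V=(p*·0.0000+(1−p*)·0.0000)/1.42=0.0000; Δ=(0.0000−0.0000)/(84.5698−36.3253)=0.0000; B=V−Δ·S=0.0000
Node (3,2) S=132.1404: V=(p*·56.5491+(1−p*)·0.0000)/1.42=36.5438; Δ=(56.5491−0.0000)/(196.8891−84.5698)=0.5035; B=V−Δ·S=-29.9846
Node (3,3) S=307.6393: V=(p*·318.0425+(1−p*)·56.5491)/1.42=208.8083; Δ=(318.0425−56.5491)/(458.3825−196.8891)=1.0000; B=V−Δ·S=-98.8310
Node (2,0) S=38.0928: V=(p*·0.0000+(1−p*)·0.0000)/1.42=0.0000; Δ=(0.0000−0.0000)/(56.7583−24.3794)=0.0000; B=V−Δ·S=0.0000
Node (2,1) S=88.6848: V=(p*·36.5438+(1−p*)·0.0000)/1.42=23.6157; Δ=(36.5438−0.0000)/(132.1404−56.7583)=0.4848; B=V−Δ·S=-19.3770
Node (2,2) S=206.4693: V=(p*·208.8083+(1−p*)·36.5438)/1.42=137.0576; Δ=(208.8083−36.5438)/(307.6393−132.1404)=0.9816; B=V−Δ·S=-65.6065
Node (1,0) S=59.5200: V=(p*·23.6157+(1−p*)·0.0000)/1.42=15.2612; Δ=(23.6157−0.0000)/(88.6848−38.0928)=0.4668; B=V−Δ·S=-12.5220
Node (1,1) S=138.5700: V=(p*·137.0576+(1−p*)·23.6157)/1.42=89.9404; Δ=(137.0576−23.6157)/(206.4693−88.6848)=0.9631; B=V−Δ·S=-43.5207
Node (0,0) S=93.0000: V=(p*·89.9404+(1−p*)·15.2612)/1.42=59.0073; Δ=(89.9404−15.2612)/(138.5700−59.5200)=0.9447; B=V−Δ·S=-28.8506
Each (Δ,B) replicates both successor values, so the strategy is self-financing and V0 is arbitrage-free.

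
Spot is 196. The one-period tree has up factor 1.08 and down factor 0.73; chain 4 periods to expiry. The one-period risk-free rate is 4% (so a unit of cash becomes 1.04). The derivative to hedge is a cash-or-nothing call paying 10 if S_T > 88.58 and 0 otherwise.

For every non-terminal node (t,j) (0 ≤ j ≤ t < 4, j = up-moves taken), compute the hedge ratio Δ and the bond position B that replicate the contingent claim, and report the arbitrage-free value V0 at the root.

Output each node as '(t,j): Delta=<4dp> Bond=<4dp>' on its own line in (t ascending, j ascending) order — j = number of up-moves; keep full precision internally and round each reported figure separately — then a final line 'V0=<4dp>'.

(0,0): Delta=0.0045 Bond=7.6199
(1,0): Delta=0.0374 Bond=3.2203
(1,1): Delta=0.0016 Bond=8.5317
(2,0): Delta=0.2330 Bond=-17.0798
(2,1): Delta=0.0203 Bond=5.9851
(2,2): Delta=0.0000 Bond=9.2456
(3,0): Delta=0.0000 Bond=0.0000
(3,1): Delta=0.2533 Bond=-20.0549
(3,2): Delta=0.0000 Bond=9.6154
(3,3): Delta=0.0000 Bond=9.6154
V0=8.5014

Since d<R<u, set p* = (R−d)/(u−d) = 0.8857; price each node as the discounted p*-expectation of its children.
Terminal payoffs: V(4,0)=0.0000, V(4,1)=0.0000, V(4,2)=10.0000, V(4,3)=10.0000, V(4,4)=10.0000
  t=3,j=0: stock 76.2473 → up 82.3471 (V=0.0000), down 55.6606 (V=0.0000). Price 0.0000; hedge Δ=0.0000, bond B=0.0000.
  t=3,j=1: stock 112.8043 → up 121.8286 (V=10.0000), down 82.3471 (V=0.0000). Price 8.5165; hedge Δ=0.2533, bond B=-20.0549.
  t=3,j=2: stock 166.8885 → up 180.2396 (V=10.0000), down 121.8286 (V=10.0000). Price 9.6154; hedge Δ=0.0000, bond B=9.6154.
  t=3,j=3: stock 246.9036 → up 266.6558 (V=10.0000), down 180.2396 (V=10.0000). Price 9.6154; hedge Δ=0.0000, bond B=9.6154.
  t=2,j=0: stock 104.4484 → up 112.8043 (V=8.5165), down 76.2473 (V=0.0000). Price 7.2530; hedge Δ=0.2330, bond B=-17.0798.
  t=2,j=1: stock 154.5264 → up 166.8885 (V=9.6154), down 112.8043 (V=8.5165). Price 9.1248; hedge Δ=0.0203, bond B=5.9851.
  t=2,j=2: stock 228.6144 → up 246.9036 (V=9.6154), down 166.8885 (V=9.6154). Price 9.2456; hedge Δ=0.0000, bond B=9.2456.
  t=1,j=0: stock 143.0800 → up 154.5264 (V=9.1248), down 104.4484 (V=7.2530). Price 8.5682; hedge Δ=0.0374, bond B=3.2203.
  t=1,j=1: stock 211.6800 → up 228.6144 (V=9.2456), down 154.5264 (V=9.1248). Price 8.8767; hedge Δ=0.0016, bond B=8.5317.
  t=0,j=0: stock 196.0000 → up 211.6800 (V=8.8767), down 143.0800 (V=8.5682). Price 8.5014; hedge Δ=0.0045, bond B=7.6199.
Check: Δ(0,0)·S0 + B(0,0) = 8.5014 = V0.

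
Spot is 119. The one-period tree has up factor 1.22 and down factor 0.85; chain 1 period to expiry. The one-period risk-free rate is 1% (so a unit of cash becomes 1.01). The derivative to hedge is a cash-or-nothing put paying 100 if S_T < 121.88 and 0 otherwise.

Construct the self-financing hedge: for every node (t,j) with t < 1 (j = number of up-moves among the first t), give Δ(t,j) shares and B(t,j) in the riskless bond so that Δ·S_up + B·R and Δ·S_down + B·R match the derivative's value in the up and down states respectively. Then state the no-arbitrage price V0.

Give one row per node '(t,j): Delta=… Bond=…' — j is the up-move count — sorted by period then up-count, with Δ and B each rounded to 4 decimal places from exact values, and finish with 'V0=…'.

(0,0): Delta=-2.2712 Bond=326.4651
V0=56.1948

The replicating-portfolio and risk-neutral prices coincide; use p* = (1.01−0.85)/(1.22−0.85) = 0.4324 for the latter.
Payoff layer (t=1): V(1,0)=100.0000, V(1,1)=0.0000
Node (0,0) S=119.0000: V=(p*·0.0000+(1−p*)·100.0000)/1.01=56.1948; Δ=(0.0000−100.0000)/(145.1800−101.1500)=-2.2712; B=V−Δ·S=326.4651
Check: Δ(0,0)·S0 + B(0,0) = 56.1948 = V0.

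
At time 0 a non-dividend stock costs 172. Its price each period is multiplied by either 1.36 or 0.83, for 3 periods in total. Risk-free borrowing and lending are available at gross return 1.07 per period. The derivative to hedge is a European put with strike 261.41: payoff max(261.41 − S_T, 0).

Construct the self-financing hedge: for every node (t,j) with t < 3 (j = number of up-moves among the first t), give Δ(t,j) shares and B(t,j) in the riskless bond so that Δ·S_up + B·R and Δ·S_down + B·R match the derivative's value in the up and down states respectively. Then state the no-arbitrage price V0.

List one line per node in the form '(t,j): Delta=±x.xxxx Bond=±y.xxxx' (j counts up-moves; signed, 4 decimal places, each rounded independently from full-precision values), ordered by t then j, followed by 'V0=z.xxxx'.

(0,0): Delta=-0.6562 Bond=167.9603
(1,0): Delta=-0.9852 Bond=226.6911
(1,1): Delta=-0.4136 Bond=122.9578
(2,0): Delta=-1.0000 Bond=244.3084
(2,1): Delta=-0.9744 Bond=240.4462
(2,2): Delta=0.0000 Bond=0.0000
V0=55.0937

Risk-neutral probability p* = (R−d)/(u−d) = (1.07−0.83)/(1.36−0.83) = 0.4528.
Terminal values V(3,·): V(3,0)=163.0626, V(3,1)=100.2625, V(3,2)=0.0000, V(3,3)=0.0000
  t=2,j=0: stock 118.4908 → up 161.1475 (V=100.2625), down 98.3474 (V=163.0626). Price 125.8176; hedge Δ=-1.0000, bond B=244.3084.
  t=2,j=1: stock 194.1536 → up 264.0489 (V=0.0000), down 161.1475 (V=100.2625). Price 51.2716; hedge Δ=-0.9744, bond B=240.4462.
  t=2,j=2: stock 318.1312 → up 432.6584 (V=0.0000), down 264.0489 (V=0.0000). Price 0.0000; hedge Δ=0.0000, bond B=0.0000.
  t=1,j=0: stock 142.7600 → up 194.1536 (V=51.2716), down 118.4908 (V=125.8176). Price 86.0383; hedge Δ=-0.9852, bond B=226.6911.
  t=1,j=1: stock 233.9200 → up 318.1312 (V=0.0000), down 194.1536 (V=51.2716). Price 26.2189; hedge Δ=-0.4136, bond B=122.9578.
  t=0,j=0: stock 172.0000 → up 233.9200 (V=26.2189), down 142.7600 (V=86.0383). Price 55.0937; hedge Δ=-0.6562, bond B=167.9603.
Check: Δ(0,0)·S0 + B(0,0) = 55.0937 = V0.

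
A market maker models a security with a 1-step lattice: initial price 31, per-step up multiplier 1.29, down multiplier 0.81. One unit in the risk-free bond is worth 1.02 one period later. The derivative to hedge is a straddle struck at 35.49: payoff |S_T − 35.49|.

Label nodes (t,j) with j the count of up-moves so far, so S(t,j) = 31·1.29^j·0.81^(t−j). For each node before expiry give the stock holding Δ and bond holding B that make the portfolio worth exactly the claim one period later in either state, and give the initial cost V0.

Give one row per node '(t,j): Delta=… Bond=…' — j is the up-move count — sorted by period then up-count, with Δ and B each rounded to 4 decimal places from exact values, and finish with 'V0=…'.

(0,0): Delta=-0.3952 Bond=19.9044
V0=7.6544

The replicating-portfolio and risk-neutral prices coincide; use p* = (1.02−0.81)/(1.29−0.81) = 0.4375 for the latter.
At expiry t=1: V(1,0)=10.3800, V(1,1)=4.5000
Node (0,0) S=31.0000: V=(p*·4.5000+(1−p*)·10.3800)/1.02=7.6544; Δ=(4.5000−10.3800)/(39.9900−25.1100)=-0.3952; B=V−Δ·S=19.9044
Root portfolio cost Δ·31+B reproduces V0=7.6544.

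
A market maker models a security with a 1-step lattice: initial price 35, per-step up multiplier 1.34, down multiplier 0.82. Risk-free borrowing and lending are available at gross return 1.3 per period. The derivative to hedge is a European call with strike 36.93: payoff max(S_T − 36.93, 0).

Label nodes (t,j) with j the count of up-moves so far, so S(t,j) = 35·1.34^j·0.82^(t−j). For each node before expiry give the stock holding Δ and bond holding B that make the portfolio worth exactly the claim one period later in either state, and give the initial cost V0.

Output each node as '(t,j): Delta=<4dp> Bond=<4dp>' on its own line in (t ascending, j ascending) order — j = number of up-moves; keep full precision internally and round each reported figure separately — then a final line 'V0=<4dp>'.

(0,0): Delta=0.5478 Bond=-12.0938
V0=7.0793

Since d<R<u, set p* = (R−d)/(u−d) = 0.9231; price each node as the discounted p*-expectation of its children.
Payoff layer (t=1): V(1,0)=0.0000, V(1,1)=9.9700
(0,0): S=35.0000. Δ = (V_up−V_dn)/(S_up−S_dn) = (9.9700−0.0000)/(46.9000−28.7000) = 0.5478. V = [p*·9.9700 + (1−p*)·0.0000]/1.3 = 7.0793. B = V − Δ·S = -12.0938.
The time-0 hedge costs 7.0793, which is the no-arbitrage price.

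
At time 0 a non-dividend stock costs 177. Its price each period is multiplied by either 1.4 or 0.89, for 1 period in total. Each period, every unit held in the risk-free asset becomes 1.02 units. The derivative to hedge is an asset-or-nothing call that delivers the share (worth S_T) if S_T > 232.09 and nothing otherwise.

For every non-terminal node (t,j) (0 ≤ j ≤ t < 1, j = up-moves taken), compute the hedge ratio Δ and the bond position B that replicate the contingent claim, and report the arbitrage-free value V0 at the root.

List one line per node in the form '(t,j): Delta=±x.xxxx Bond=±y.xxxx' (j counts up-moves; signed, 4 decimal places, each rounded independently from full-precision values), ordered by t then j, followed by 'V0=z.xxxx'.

(0,0): Delta=2.7451 Bond=-423.9562
V0=61.9262

Under the risk-neutral measure, an up-move has probability p* = (R−d)/(u−d) = 0.2549 and values discount at R = 1.02.
Terminal values V(1,·): V(1,0)=0.0000, V(1,1)=247.8000
Node (0,0) S=177.0000: V=(p*·247.8000+(1−p*)·0.0000)/1.02=61.9262; Δ=(247.8000−0.0000)/(247.8000−157.5300)=2.7451; B=V−Δ·S=-423.9562
Root portfolio cost Δ·177+B reproduces V0=61.9262.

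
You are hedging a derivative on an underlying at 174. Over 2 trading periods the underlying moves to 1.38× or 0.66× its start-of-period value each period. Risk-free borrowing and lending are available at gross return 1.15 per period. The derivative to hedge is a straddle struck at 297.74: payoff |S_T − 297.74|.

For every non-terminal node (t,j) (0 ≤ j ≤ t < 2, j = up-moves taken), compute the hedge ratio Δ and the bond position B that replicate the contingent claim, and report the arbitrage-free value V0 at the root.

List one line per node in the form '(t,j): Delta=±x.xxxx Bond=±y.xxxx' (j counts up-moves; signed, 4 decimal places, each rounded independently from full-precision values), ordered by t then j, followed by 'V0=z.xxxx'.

Under the risk-neutral measure, an up-move has probability p* = (R−d)/(u−d) = 0.6806 and values discount at R = 1.15.
At expiry t=2: V(2,0)=221.9456, V(2,1)=139.2608, V(2,2)=33.6256
  t=1,j=0: stock 114.8400 → up 158.4792 (V=139.2608), down 75.7944 (V=221.9456). Price 144.0643; hedge Δ=-1.0000, bond B=258.9043.
  t=1,j=1: stock 240.1200 → up 331.3656 (V=33.6256), down 158.4792 (V=139.2608). Price 58.5828; hedge Δ=-0.6110, bond B=205.2983.
  t=0,j=0: stock 174.0000 → up 240.1200 (V=58.5828), down 114.8400 (V=144.0643). Price 74.6864; hedge Δ=-0.6823, bond B=193.4108.
The time-0 hedge costs 74.6864, which is the no-arbitrage price.

(0,0): Delta=-0.6823 Bond=193.4108
(1,0): Delta=-1.0000 Bond=258.9043
(1,1): Delta=-0.6110 Bond=205.2983
V0=74.6864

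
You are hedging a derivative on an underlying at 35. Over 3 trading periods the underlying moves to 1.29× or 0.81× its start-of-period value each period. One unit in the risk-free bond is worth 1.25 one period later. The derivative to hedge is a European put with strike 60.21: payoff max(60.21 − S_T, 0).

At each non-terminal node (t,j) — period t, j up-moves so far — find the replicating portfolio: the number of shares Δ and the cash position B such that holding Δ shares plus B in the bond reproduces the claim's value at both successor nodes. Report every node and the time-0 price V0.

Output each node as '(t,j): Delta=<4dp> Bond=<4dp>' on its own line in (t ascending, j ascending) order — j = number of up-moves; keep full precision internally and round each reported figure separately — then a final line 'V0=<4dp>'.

(0,0): Delta=-0.5223 Bond=19.9926
(1,0): Delta=-1.0000 Bond=38.5344
(1,1): Delta=-0.4950 Bond=23.7595
(2,0): Delta=-1.0000 Bond=48.1680
(2,1): Delta=-1.0000 Bond=48.1680
(2,2): Delta=-0.4662 Bond=28.0204
V0=1.7131

Since d<R<u, set p* = (R−d)/(u−d) = 0.9167; price each node as the discounted p*-expectation of its children.
Terminal values V(3,·): V(3,0)=41.6096, V(3,1)=30.5871, V(3,2)=13.0328, V(3,3)=0.0000
  t=2,j=0: stock 22.9635 → up 29.6229 (V=30.5871), down 18.6004 (V=41.6096). Price 25.2045; hedge Δ=-1.0000, bond B=48.1680.
  t=2,j=1: stock 36.5715 → up 47.1772 (V=13.0328), down 29.6229 (V=30.5871). Price 11.5965; hedge Δ=-1.0000, bond B=48.1680.
  t=2,j=2: stock 58.2435 → up 75.1341 (V=0.0000), down 47.1772 (V=13.0328). Price 0.8689; hedge Δ=-0.4662, bond B=28.0204.
  t=1,j=0: stock 28.3500 → up 36.5715 (V=11.5965), down 22.9635 (V=25.2045). Price 10.1844; hedge Δ=-1.0000, bond B=38.5344.
  t=1,j=1: stock 45.1500 → up 58.2435 (V=0.8689), down 36.5715 (V=11.5965). Price 1.4103; hedge Δ=-0.4950, bond B=23.7595.
  t=0,j=0: stock 35.0000 → up 45.1500 (V=1.4103), down 28.3500 (V=10.1844). Price 1.7131; hedge Δ=-0.5223, bond B=19.9926.
Check: Δ(0,0)·S0 + B(0,0) = 1.7131 = V0.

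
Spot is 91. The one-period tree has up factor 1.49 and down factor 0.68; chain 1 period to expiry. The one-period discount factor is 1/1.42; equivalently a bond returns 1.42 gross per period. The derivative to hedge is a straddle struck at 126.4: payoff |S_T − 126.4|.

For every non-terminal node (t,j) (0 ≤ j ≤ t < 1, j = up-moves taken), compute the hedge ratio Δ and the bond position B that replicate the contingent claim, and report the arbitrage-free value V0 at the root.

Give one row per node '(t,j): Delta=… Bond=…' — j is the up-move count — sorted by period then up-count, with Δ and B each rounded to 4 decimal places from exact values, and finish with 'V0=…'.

(0,0): Delta=-0.7506 Bond=78.1478
V0=9.8392

Under the risk-neutral measure, an up-move has probability p* = (R−d)/(u−d) = 0.9136 and values discount at R = 1.42.
Terminal values V(1,·): V(1,0)=64.5200, V(1,1)=9.1900
  t=0,j=0: stock 91.0000 → up 135.5900 (V=9.1900), down 61.8800 (V=64.5200). Price 9.8392; hedge Δ=-0.7506, bond B=78.1478.
Root portfolio cost Δ·91+B reproduces V0=9.8392.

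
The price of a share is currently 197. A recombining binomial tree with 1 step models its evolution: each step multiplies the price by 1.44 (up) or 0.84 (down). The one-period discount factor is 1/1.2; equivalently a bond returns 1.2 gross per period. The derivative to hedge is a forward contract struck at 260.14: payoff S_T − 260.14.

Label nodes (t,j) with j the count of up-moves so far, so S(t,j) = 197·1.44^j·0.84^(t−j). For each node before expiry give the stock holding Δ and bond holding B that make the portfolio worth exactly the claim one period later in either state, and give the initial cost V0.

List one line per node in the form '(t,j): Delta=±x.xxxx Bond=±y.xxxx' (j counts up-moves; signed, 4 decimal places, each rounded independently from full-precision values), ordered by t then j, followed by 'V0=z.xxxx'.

(0,0): Delta=1.0000 Bond=-216.7833
V0=-19.7833

No-arbitrage ⇒ martingale measure with p* = (R−d)/(u−d) = 0.6000.
At expiry t=1: V(1,0)=-94.6600, V(1,1)=23.5400
Node (0,0) S=197.0000: V=(p*·23.5400+(1−p*)·-94.6600)/1.2=-19.7833; Δ=(23.5400−-94.6600)/(283.6800−165.4800)=1.0000; B=V−Δ·S=-216.7833
Each (Δ,B) replicates both successor values, so the strategy is self-financing and V0 is arbitrage-free.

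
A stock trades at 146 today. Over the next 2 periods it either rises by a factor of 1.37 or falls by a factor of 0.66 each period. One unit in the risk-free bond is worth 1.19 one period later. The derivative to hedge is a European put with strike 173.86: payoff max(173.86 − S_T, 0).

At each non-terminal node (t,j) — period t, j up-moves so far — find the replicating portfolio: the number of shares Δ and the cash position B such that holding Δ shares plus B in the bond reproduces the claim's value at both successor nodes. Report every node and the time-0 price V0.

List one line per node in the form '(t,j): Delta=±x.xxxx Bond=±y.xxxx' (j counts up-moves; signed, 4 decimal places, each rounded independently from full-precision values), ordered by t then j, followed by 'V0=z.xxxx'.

Risk-neutral probability p* = (R−d)/(u−d) = (1.19−0.66)/(1.37−0.66) = 0.7465.
At expiry t=2: V(2,0)=110.2624, V(2,1)=41.8468, V(2,2)=0.0000
  t=1,j=0: stock 96.3600 → up 132.0132 (V=41.8468), down 63.5976 (V=110.2624). Price 49.7408; hedge Δ=-1.0000, bond B=146.1008.
  t=1,j=1: stock 200.0200 → up 274.0274 (V=0.0000), down 132.0132 (V=41.8468). Price 8.9152; hedge Δ=-0.2947, bond B=67.8543.
  t=0,j=0: stock 146.0000 → up 200.0200 (V=8.9152), down 96.3600 (V=49.7408). Price 16.1894; hedge Δ=-0.3938, bond B=73.6903.
Each (Δ,B) replicates both successor values, so the strategy is self-financing and V0 is arbitrage-free.

(0,0): Delta=-0.3938 Bond=73.6903
(1,0): Delta=-1.0000 Bond=146.1008
(1,1): Delta=-0.2947 Bond=67.8543
V0=16.1894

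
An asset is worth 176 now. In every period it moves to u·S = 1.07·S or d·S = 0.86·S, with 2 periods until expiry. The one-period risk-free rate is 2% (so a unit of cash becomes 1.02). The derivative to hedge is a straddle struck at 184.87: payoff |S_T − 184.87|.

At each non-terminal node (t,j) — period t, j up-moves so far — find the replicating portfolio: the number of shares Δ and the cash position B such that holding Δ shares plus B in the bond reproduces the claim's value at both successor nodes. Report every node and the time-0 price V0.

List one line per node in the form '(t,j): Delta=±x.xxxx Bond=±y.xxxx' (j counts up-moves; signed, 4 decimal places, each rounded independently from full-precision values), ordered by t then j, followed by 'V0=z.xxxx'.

(0,0): Delta=-0.3277 Bond=77.9294
(1,0): Delta=-1.0000 Bond=181.2451
(1,1): Delta=-0.1589 Bond=47.6889
V0=20.2516

Under the risk-neutral measure, an up-move has probability p* = (R−d)/(u−d) = 0.7619 and values discount at R = 1.02.
Terminal values V(2,·): V(2,0)=54.7004, V(2,1)=22.9148, V(2,2)=16.6324
  t=1,j=0: stock 151.3600 → up 161.9552 (V=22.9148), down 130.1696 (V=54.7004). Price 29.8851; hedge Δ=-1.0000, bond B=181.2451.
  t=1,j=1: stock 188.3200 → up 201.5024 (V=16.6324), down 161.9552 (V=22.9148). Price 17.7728; hedge Δ=-0.1589, bond B=47.6889.
  t=0,j=0: stock 176.0000 → up 188.3200 (V=17.7728), down 151.3600 (V=29.8851). Price 20.2516; hedge Δ=-0.3277, bond B=77.9294.
Each (Δ,B) replicates both successor values, so the strategy is self-financing and V0 is arbitrage-free.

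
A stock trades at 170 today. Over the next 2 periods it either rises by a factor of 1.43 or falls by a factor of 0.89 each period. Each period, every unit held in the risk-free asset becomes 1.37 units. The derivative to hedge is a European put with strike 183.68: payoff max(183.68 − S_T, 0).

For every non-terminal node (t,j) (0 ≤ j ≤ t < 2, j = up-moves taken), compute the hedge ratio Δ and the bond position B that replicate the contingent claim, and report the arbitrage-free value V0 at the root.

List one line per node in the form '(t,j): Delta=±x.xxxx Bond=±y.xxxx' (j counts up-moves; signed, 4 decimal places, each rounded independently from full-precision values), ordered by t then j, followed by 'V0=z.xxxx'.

(0,0): Delta=-0.0433 Bond=7.6853
(1,0): Delta=-0.6000 Bond=94.7592
(1,1): Delta=0.0000 Bond=0.0000
V0=0.3225

The replicating-portfolio and risk-neutral prices coincide; use p* = (1.37−0.89)/(1.43−0.89) = 0.8889 for the latter.
Terminal payoffs: V(2,0)=49.0230, V(2,1)=0.0000, V(2,2)=0.0000
  t=1,j=0: stock 151.3000 → up 216.3590 (V=0.0000), down 134.6570 (V=49.0230). Price 3.9759; hedge Δ=-0.6000, bond B=94.7592.
  t=1,j=1: stock 243.1000 → up 347.6330 (V=0.0000), down 216.3590 (V=0.0000). Price 0.0000; hedge Δ=0.0000, bond B=0.0000.
  t=0,j=0: stock 170.0000 → up 243.1000 (V=0.0000), down 151.3000 (V=3.9759). Price 0.3225; hedge Δ=-0.0433, bond B=7.6853.
Root portfolio cost Δ·170+B reproduces V0=0.3225.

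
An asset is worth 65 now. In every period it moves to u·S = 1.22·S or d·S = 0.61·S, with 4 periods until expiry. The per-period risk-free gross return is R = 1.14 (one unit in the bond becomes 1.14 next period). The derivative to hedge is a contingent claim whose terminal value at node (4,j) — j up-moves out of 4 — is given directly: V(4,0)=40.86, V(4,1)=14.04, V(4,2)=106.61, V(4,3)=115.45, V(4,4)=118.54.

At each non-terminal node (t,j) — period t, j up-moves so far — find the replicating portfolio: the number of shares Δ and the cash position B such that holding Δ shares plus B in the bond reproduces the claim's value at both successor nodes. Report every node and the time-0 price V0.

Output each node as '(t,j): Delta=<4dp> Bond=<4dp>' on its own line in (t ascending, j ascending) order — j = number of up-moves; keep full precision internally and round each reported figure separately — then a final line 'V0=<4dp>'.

(0,0): Delta=0.1488 Bond=58.8337
(1,0): Delta=0.8688 Bond=38.5236
(1,1): Delta=0.0945 Bond=71.3794
(2,0): Delta=4.5729 Bond=-45.6717
(2,1): Delta=0.5892 Bond=57.4397
(2,2): Delta=0.0571 Bond=84.9850
(3,0): Delta=-2.9801 Bond=59.3684
(3,1): Delta=5.1429 Bond=-68.8860
(3,2): Delta=0.2456 Bond=85.7632
(3,3): Delta=0.0429 Bond=98.5614
V0=68.5068

Under the risk-neutral measure, an up-move has probability p* = (R−d)/(u−d) = 0.8689 and values discount at R = 1.14.
At expiry t=4: V(4,0)=40.8600, V(4,1)=14.0400, V(4,2)=106.6100, V(4,3)=115.4500, V(4,4)=118.5400
(3,0): S=14.7538. Δ = (V_up−V_dn)/(S_up−S_dn) = (14.0400−40.8600)/(17.9996−8.9998) = -2.9801. V = [p*·14.0400 + (1−p*)·40.8600]/1.14 = 15.4012. B = V − Δ·S = 59.3684.
(3,1): S=29.5075. Δ = (V_up−V_dn)/(S_up−S_dn) = (106.6100−14.0400)/(35.9992−17.9996) = 5.1429. V = [p*·106.6100 + (1−p*)·14.0400]/1.14 = 82.8681. B = V − Δ·S = -68.8860.
(3,2): S=59.0151. Δ = (V_up−V_dn)/(S_up−S_dn) = (115.4500−106.6100)/(71.9984−35.9992) = 0.2456. V = [p*·115.4500 + (1−p*)·106.6100]/1.14 = 100.2550. B = V − Δ·S = 85.7632.
(3,3): S=118.0301. Δ = (V_up−V_dn)/(S_up−S_dn) = (118.5400−115.4500)/(143.9967−71.9984) = 0.0429. V = [p*·118.5400 + (1−p*)·115.4500]/1.14 = 103.6270. B = V − Δ·S = 98.5614.
(2,0): S=24.1865. Δ = (V_up−V_dn)/(S_up−S_dn) = (82.8681−15.4012)/(29.5075−14.7538) = 4.5729. V = [p*·82.8681 + (1−p*)·15.4012]/1.14 = 64.9298. B = V − Δ·S = -45.6717.
(2,1): S=48.3730. Δ = (V_up−V_dn)/(S_up−S_dn) = (100.2550−82.8681)/(59.0151−29.5075) = 0.5892. V = [p*·100.2550 + (1−p*)·82.8681]/1.14 = 85.9427. B = V − Δ·S = 57.4397.
(2,2): S=96.7460. Δ = (V_up−V_dn)/(S_up−S_dn) = (103.6270−100.2550)/(118.0301−59.0151) = 0.0571. V = [p*·103.6270 + (1−p*)·100.2550]/1.14 = 90.5129. B = V − Δ·S = 84.9850.
(1,0): S=39.6500. Δ = (V_up−V_dn)/(S_up−S_dn) = (85.9427−64.9298)/(48.3730−24.1865) = 0.8688. V = [p*·85.9427 + (1−p*)·64.9298]/1.14 = 72.9710. B = V − Δ·S = 38.5236.
(1,1): S=79.3000. Δ = (V_up−V_dn)/(S_up−S_dn) = (90.5129−85.9427)/(96.7460−48.3730) = 0.0945. V = [p*·90.5129 + (1−p*)·85.9427]/1.14 = 78.8715. B = V − Δ·S = 71.3794.
(0,0): S=65.0000. Δ = (V_up−V_dn)/(S_up−S_dn) = (78.8715−72.9710)/(79.3000−39.6500) = 0.1488. V = [p*·78.8715 + (1−p*)·72.9710]/1.14 = 68.5068. B = V − Δ·S = 58.8337.
Self-financing check: at every node Δ·S+B equals the discounted successor values.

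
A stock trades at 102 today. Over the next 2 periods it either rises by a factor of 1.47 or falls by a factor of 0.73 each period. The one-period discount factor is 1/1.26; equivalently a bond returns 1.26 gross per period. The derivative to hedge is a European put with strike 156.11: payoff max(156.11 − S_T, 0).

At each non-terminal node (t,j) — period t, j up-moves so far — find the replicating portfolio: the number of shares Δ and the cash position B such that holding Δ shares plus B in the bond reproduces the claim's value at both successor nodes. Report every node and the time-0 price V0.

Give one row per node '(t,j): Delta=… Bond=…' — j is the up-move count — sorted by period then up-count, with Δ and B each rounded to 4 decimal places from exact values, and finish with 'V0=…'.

(0,0): Delta=-0.5158 Bond=69.7143
(1,0): Delta=-1.0000 Bond=123.8968
(1,1): Delta=-0.4205 Bond=73.5533
V0=17.1072

Under the risk-neutral measure, an up-move has probability p* = (R−d)/(u−d) = 0.7162 and values discount at R = 1.26.
Payoff layer (t=2): V(2,0)=101.7542, V(2,1)=46.6538, V(2,2)=0.0000
  t=1,j=0: stock 74.4600 → up 109.4562 (V=46.6538), down 54.3558 (V=101.7542). Price 49.4368; hedge Δ=-1.0000, bond B=123.8968.
  t=1,j=1: stock 149.9400 → up 220.4118 (V=0.0000), down 109.4562 (V=46.6538). Price 10.5076; hedge Δ=-0.4205, bond B=73.5533.
  t=0,j=0: stock 102.0000 → up 149.9400 (V=10.5076), down 74.4600 (V=49.4368). Price 17.1072; hedge Δ=-0.5158, bond B=69.7143.
Root portfolio cost Δ·102+B reproduces V0=17.1072.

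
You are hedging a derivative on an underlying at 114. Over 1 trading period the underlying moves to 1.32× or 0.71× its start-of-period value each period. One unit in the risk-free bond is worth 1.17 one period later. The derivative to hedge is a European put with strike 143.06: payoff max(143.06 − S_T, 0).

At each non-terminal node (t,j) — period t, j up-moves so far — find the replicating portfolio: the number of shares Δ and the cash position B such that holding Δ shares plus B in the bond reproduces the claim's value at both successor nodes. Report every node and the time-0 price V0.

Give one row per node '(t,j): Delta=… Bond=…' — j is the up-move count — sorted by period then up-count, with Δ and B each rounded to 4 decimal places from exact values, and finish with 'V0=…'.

Under the risk-neutral measure, an up-move has probability p* = (R−d)/(u−d) = 0.7541 and values discount at R = 1.17.
Terminal values V(1,·): V(1,0)=62.1200, V(1,1)=0.0000
(0,0): S=114.0000. Δ = (V_up−V_dn)/(S_up−S_dn) = (0.0000−62.1200)/(150.4800−80.9400) = -0.8933. V = [p*·0.0000 + (1−p*)·62.1200]/1.17 = 13.0559. B = V − Δ·S = 114.8920.
Root portfolio cost Δ·114+B reproduces V0=13.0559.

(0,0): Delta=-0.8933 Bond=114.8920
V0=13.0559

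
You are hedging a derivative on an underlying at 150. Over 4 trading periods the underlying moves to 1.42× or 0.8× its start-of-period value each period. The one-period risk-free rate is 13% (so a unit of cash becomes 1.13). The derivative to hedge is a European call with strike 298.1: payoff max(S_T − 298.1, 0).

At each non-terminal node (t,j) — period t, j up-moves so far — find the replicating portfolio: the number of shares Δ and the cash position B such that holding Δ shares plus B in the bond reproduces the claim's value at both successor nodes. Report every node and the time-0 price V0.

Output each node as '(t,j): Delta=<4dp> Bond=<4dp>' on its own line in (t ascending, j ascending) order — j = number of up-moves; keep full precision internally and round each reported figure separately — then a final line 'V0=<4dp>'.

(0,0): Delta=0.4340 Bond=-41.8811
(1,0): Delta=0.1357 Bond=-11.5257
(1,1): Delta=0.5817 Bond=-78.7863
(2,0): Delta=0.0000 Bond=0.0000
(2,1): Delta=0.2028 Bond=-24.4694
(2,2): Delta=0.7693 Bond=-145.7623
(3,0): Delta=0.0000 Bond=0.0000
(3,1): Delta=0.0000 Bond=0.0000
(3,2): Delta=0.3033 Bond=-51.9493
(3,3): Delta=1.0000 Bond=-263.8053
V0=23.2189

The replicating-portfolio and risk-neutral prices coincide; use p* = (1.13−0.8)/(1.42−0.8) = 0.5323 for the latter.
At expiry t=4: V(4,0)=0.0000, V(4,1)=0.0000, V(4,2)=0.0000, V(4,3)=45.4946, V(4,4)=311.7803
Node (3,0) S=76.8000: V=(p*·0.0000+(1−p*)·0.0000)/1.13=0.0000; Δ=(0.0000−0.0000)/(109.0560−61.4400)=0.0000; B=V−Δ·S=0.0000
Node (3,1) S=136.3200: V=(p*·0.0000+(1−p*)·0.0000)/1.13=0.0000; Δ=(0.0000−0.0000)/(193.5744−109.0560)=0.0000; B=V−Δ·S=0.0000
Node (3,2) S=241.9680: V=(p*·45.4946+(1−p*)·0.0000)/1.13=21.4291; Δ=(45.4946−0.0000)/(343.5946−193.5744)=0.3033; B=V−Δ·S=-51.9493
Node (3,3) S=429.4932: V=(p*·311.7803+(1−p*)·45.4946)/1.13=165.6879; Δ=(311.7803−45.4946)/(609.8803−343.5946)=1.0000; B=V−Δ·S=-263.8053
Node (2,0) S=96.0000: V=(p*·0.0000+(1−p*)·0.0000)/1.13=0.0000; Δ=(0.0000−0.0000)/(136.3200−76.8000)=0.0000; B=V−Δ·S=0.0000
Node (2,1) S=170.4000: V=(p*·21.4291+(1−p*)·0.0000)/1.13=10.0936; Δ=(21.4291−0.0000)/(241.9680−136.3200)=0.2028; B=V−Δ·S=-24.4694
Node (2,2) S=302.4600: V=(p*·165.6879+(1−p*)·21.4291)/1.13=86.9133; Δ=(165.6879−21.4291)/(429.4932−241.9680)=0.7693; B=V−Δ·S=-145.7623
Node (1,0) S=120.0000: V=(p*·10.0936+(1−p*)·0.0000)/1.13=4.7543; Δ=(10.0936−0.0000)/(170.4000−96.0000)=0.1357; B=V−Δ·S=-11.5257
Node (1,1) S=213.0000: V=(p*·86.9133+(1−p*)·10.0936)/1.13=45.1164; Δ=(86.9133−10.0936)/(302.4600−170.4000)=0.5817; B=V−Δ·S=-78.7863
Node (0,0) S=150.0000: V=(p*·45.1164+(1−p*)·4.7543)/1.13=23.2189; Δ=(45.1164−4.7543)/(213.0000−120.0000)=0.4340; B=V−Δ·S=-41.8811
The time-0 hedge costs 23.2189, which is the no-arbitrage price.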